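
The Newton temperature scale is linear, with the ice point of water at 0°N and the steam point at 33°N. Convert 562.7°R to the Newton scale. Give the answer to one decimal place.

First in Celsius: (562.7 - 491.67) × 5/9 = 39.4611°C.
Linearly onto the Newton scale: 0 + (39.4611 / 100) × (33 - 0) = 13.0°N.

13.0°N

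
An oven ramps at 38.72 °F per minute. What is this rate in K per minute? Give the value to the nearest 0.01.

21.51 K/minute

The quantity depends on a temperature interval, so only the ratio of degree sizes applies; the offset between the scales is irrelevant.
A change of 1°F is a change of 5/9 K, so 38.72 × 5/9 = 21.51.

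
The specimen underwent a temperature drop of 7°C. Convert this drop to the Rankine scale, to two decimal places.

12.60°R

An interval of 1°C corresponds to 1.8°R.
7 × 1.8 = 12.60.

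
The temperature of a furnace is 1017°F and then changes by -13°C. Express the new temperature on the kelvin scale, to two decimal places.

807.37 K

Initial temperature in Celsius: (1017 - 32) × 5/9 = 547.2222°C.
Final Celsius temperature: 547.2222 - 13.0000 = 534.2222°C.
In kelvin: 534.2222 + 273.15 = 807.37 K.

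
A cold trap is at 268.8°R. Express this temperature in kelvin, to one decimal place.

149.3 K

In Celsius: (268.8 - 491.67) × 5/9 = -123.8167°C.
In kelvin: -123.8167 + 273.15 = 149.3 K.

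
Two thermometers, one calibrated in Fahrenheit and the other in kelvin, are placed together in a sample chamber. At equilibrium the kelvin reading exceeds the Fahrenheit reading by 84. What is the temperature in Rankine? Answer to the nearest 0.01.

Let x be the Fahrenheit reading; then the kelvin reading is 5/9·x + 255.372.
(5/9·x + 255.372) - x = 84  ⇒  (-4/9)·x = -171.372  ⇒  x = 385.5875°F.
In Celsius: (385.5875 - 32) × 5/9 = 196.4375°C.
In Rankine: 196.4375 × 1.8 + 491.67 = 845.26°R.

845.26°R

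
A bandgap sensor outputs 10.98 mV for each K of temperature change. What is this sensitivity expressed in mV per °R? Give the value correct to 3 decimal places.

6.100 mV per °R

The quantity depends on a temperature interval, so only the ratio of degree sizes applies; the offset between the scales is irrelevant.
A change of 1°R is a change of 5/9 K, so per °R the value is 10.98 × 5/9 = 6.100.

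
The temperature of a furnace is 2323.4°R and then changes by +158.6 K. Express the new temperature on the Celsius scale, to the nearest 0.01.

Initial temperature in Celsius: (2323.4 - 491.67) × 5/9 = 1017.6278°C.
The 158.6 K change is an interval; Kelvin and Celsius degrees are the same size, so ΔC = +158.6°C.
Final Celsius temperature: 1017.6278 + 158.6000 = 1176.2278°C.

1176.23°C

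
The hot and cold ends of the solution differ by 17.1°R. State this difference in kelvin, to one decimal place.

An interval of 1°R corresponds to 5/9 K.
17.1 × 5/9 = 9.5.

9.5 K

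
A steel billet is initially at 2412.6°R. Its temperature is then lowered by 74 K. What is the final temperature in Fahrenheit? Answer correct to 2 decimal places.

Initial temperature in Celsius: (2412.6 - 491.67) × 5/9 = 1067.1833°C.
The 74 K change is an interval; Kelvin and Celsius degrees are the same size, so ΔC = -74°C.
Final Celsius temperature: 1067.1833 - 74.0000 = 993.1833°C.
In Fahrenheit: 993.1833 × 1.8 + 32 = 1819.73°F.

1819.73°F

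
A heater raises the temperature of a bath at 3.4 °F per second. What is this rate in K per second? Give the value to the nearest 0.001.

1.889 K/second

Since only a temperature interval is involved, the additive offset between the scales drops out.
A change of 1°F is a change of 5/9 K, so 3.4 × 5/9 = 1.889.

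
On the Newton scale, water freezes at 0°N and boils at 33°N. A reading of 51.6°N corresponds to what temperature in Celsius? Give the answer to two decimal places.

Linear interpolation between the fixed points: C = (51.6 - 0) × 100 / (33 - 0) = 156.3636°C.

156.36°C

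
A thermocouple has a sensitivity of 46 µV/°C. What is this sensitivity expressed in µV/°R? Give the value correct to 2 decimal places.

25.56 µV/°R

Since only a temperature interval is involved, the additive offset between the scales drops out.
A change of 1°R is a change of 5/9°C, so per °R the value is 46 × 5/9 = 25.56.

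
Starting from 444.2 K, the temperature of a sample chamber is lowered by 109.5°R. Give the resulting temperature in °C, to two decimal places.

110.22°C

Initial temperature in Celsius: 444.2 - 273.15 = 171.0500°C.
The 109.5°R change is an interval, so only the factor 5/9 applies: -109.5 × 5/9 = -60.8333°C.
Final Celsius temperature: 171.0500 - 60.8333 = 110.2167°C.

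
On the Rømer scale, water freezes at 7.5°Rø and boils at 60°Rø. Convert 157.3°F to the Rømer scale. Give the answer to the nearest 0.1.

44.0°Rø

First in Celsius: (157.3 - 32) × 5/9 = 69.6111°C.
Linearly onto the Rømer scale: 7.5 + (69.6111 / 100) × (60 - 7.5) = 44.0°Rø.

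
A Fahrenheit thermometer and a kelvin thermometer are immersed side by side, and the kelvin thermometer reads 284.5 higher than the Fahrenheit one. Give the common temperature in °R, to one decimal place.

394.1°R

Let x be the Fahrenheit reading; then the kelvin reading is 5/9·x + 255.372.
(5/9·x + 255.372) - x = 284.5  ⇒  (-4/9)·x = 29.1278  ⇒  x = -65.5375°F.
In Celsius: (-65.5375 - 32) × 5/9 = -54.1875°C.
In Rankine: -54.1875 × 1.8 + 491.67 = 394.1°R.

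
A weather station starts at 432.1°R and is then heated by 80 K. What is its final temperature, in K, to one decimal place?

320.1 K

Initial temperature in Celsius: (432.1 - 491.67) × 5/9 = -33.0944°C.
The 80 K change is an interval; Kelvin and Celsius degrees are the same size, so ΔC = +80°C.
Final Celsius temperature: -33.0944 + 80.0000 = 46.9056°C.
In kelvin: 46.9056 + 273.15 = 320.1 K.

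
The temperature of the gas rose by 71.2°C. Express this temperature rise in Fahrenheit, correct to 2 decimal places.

Only the scale ratio 1.8 matters for a change in temperature.
71.2 × 1.8 = 128.16.

128.16°F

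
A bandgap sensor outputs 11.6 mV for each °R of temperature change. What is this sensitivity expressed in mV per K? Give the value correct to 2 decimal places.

20.88 mV per K

The quantity depends on a temperature interval, so only the ratio of degree sizes applies; the offset between the scales is irrelevant.
A change of 1 K is a change of 1.8°R, so per K the value is 11.6 × 1.8 = 20.88.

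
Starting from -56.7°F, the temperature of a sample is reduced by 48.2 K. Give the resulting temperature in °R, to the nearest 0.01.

316.21°R

Initial temperature in Celsius: (-56.7 - 32) × 5/9 = -49.2778°C.
The 48.2 K change is an interval; Kelvin and Celsius degrees are the same size, so ΔC = -48.2°C.
Final Celsius temperature: -49.2778 - 48.2000 = -97.4778°C.
In Rankine: -97.4778 × 1.8 + 491.67 = 316.21°R.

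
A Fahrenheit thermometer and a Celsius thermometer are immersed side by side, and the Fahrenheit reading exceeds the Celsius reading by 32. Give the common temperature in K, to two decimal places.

273.15 K

Let x be the Fahrenheit reading; then the Celsius reading is 5/9·x - 17.7778.
(5/9·x - 17.7778) - x = -32  ⇒  (-4/9)·x = -14.2222  ⇒  x = 32.0000°F.
In Celsius: (32 - 32) × 5/9 = 0.0000°C.
In kelvin: 0.0000 + 273.15 = 273.15 K.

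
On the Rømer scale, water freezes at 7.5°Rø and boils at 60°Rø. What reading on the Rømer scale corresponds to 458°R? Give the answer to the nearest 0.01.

First in Celsius: (458 - 491.67) × 5/9 = -18.7056°C.
Linearly onto the Rømer scale: 7.5 + (-18.7056 / 100) × (60 - 7.5) = -2.32°Rø.

-2.32°Rø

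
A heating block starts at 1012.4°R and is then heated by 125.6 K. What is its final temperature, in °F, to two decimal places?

Initial temperature in Celsius: (1012.4 - 491.67) × 5/9 = 289.2944°C.
The 125.6 K change is an interval; Kelvin and Celsius degrees are the same size, so ΔC = +125.6°C.
Final Celsius temperature: 289.2944 + 125.6000 = 414.8944°C.
In Fahrenheit: 414.8944 × 1.8 + 32 = 778.81°F.

778.81°F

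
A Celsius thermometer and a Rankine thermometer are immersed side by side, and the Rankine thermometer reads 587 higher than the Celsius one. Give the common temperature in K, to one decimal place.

392.3 K

Let x be the Celsius reading; then the Rankine reading is 1.8·x + 491.67.
(1.8·x + 491.67) - x = 587  ⇒  (0.8)·x = 95.33  ⇒  x = 119.1625°C.
In kelvin: 119.1625 + 273.15 = 392.3 K.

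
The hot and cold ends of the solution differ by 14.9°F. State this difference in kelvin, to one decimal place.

8.3 K

Only the scale ratio 5/9 matters for a change in temperature.
14.9 × 5/9 = 8.3.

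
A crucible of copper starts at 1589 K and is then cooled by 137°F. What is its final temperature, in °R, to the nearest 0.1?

2723.2°R

Initial temperature in Celsius: 1589 - 273.15 = 1315.8500°C.
The 137°F change is an interval, so only the factor 5/9 applies: -137 × 5/9 = -76.1111°C.
Final Celsius temperature: 1315.8500 - 76.1111 = 1239.7389°C.
In Rankine: 1239.7389 × 1.8 + 491.67 = 2723.2°R.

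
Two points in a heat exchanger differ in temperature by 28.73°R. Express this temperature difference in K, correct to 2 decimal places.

15.96 K

Only the scale ratio 5/9 matters for a change in temperature.
28.73 × 5/9 = 15.96.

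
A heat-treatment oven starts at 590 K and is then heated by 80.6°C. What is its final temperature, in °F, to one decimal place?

747.4°F

Initial temperature in Celsius: 590 - 273.15 = 316.8500°C.
Final Celsius temperature: 316.8500 + 80.6000 = 397.4500°C.
In Fahrenheit: 397.4500 × 1.8 + 32 = 747.4°F.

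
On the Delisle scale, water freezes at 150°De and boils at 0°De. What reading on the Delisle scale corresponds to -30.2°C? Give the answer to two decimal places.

Linearly onto the Delisle scale: 150 + (-30.2000 / 100) × (0 - 150) = 195.30°De.

195.30°De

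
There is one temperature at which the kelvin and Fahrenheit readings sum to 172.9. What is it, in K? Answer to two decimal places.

225.92 K

Let K be the kelvin reading. The Fahrenheit reading is F = 1.8·K - 459.67.
Require K + F = 172.9: (2.8)·K - 459.67 = 172.9.
K = (172.9 + 459.67) / (2.8) = 225.92.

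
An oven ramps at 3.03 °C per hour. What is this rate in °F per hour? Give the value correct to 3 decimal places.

The quantity depends on a temperature interval, so only the ratio of degree sizes applies; the offset between the scales is irrelevant.
A change of 1°C is a change of 1.8°F, so 3.03 × 1.8 = 5.454.

5.454 °F/hour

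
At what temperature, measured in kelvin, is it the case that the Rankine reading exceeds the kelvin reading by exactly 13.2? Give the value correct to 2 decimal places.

Let K be the kelvin reading. The Rankine reading is R = 1.8·K.
Require R - K = 13.2: (0.8)·K = 13.2.
K = (13.2) / (0.8) = 16.50.

16.50 K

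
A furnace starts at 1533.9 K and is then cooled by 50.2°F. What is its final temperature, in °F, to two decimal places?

2251.15°F

Initial temperature in Celsius: 1533.9 - 273.15 = 1260.7500°C.
The 50.2°F change is an interval, so only the factor 5/9 applies: -50.2 × 5/9 = -27.8889°C.
Final Celsius temperature: 1260.7500 - 27.8889 = 1232.8611°C.
In Fahrenheit: 1232.8611 × 1.8 + 32 = 2251.15°F.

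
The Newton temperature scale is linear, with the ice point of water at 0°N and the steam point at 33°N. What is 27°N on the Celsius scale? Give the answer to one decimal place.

81.8°C

Linear interpolation between the fixed points: C = (27 - 0) × 100 / (33 - 0) = 81.8182°C.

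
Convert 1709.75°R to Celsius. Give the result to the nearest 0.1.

In Celsius: (1709.75 - 491.67) × 5/9 = 676.7111°C.

676.7°C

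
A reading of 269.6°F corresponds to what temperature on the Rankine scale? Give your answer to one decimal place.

729.3°R

In Celsius: (269.6 - 32) × 5/9 = 132.0000°C.
In Rankine: 132.0000 × 1.8 + 491.67 = 729.3°R.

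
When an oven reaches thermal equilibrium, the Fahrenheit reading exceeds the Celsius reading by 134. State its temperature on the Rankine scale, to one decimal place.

Let x be the Fahrenheit reading; then the Celsius reading is 5/9·x - 17.7778.
(5/9·x - 17.7778) - x = -134  ⇒  (-4/9)·x = -116.222  ⇒  x = 261.5000°F.
In Celsius: (261.5 - 32) × 5/9 = 127.5000°C.
In Rankine: 127.5000 × 1.8 + 491.67 = 721.2°R.

721.2°R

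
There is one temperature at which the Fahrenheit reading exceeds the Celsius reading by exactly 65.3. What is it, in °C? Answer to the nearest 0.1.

Let C be the Celsius reading. The Fahrenheit reading is F = 1.8·C + 32.
Require F - C = 65.3: (0.8)·C + 32 = 65.3.
C = (65.3 - 32) / (0.8) = 41.6.

41.6°C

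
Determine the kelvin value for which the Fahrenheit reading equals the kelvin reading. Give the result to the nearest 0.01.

574.59 K

Let K be the kelvin reading. The Fahrenheit reading is F = 1.8·K - 459.67.
Set F = K: 1.8·K - 459.67 = K.
(0.8)·K = 459.67  ⇒  K = 574.59.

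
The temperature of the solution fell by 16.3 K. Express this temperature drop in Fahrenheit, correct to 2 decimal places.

For a temperature interval the offset drops out; only the factor 1.8 applies.
16.3 × 1.8 = 29.34.

29.34°F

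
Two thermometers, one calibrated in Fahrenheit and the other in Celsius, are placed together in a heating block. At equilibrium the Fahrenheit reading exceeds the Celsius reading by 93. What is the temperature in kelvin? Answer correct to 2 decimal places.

Let x be the Fahrenheit reading; then the Celsius reading is 5/9·x - 17.7778.
(5/9·x - 17.7778) - x = -93  ⇒  (-4/9)·x = -75.2222  ⇒  x = 169.2500°F.
In Celsius: (169.25 - 32) × 5/9 = 76.2500°C.
In kelvin: 76.2500 + 273.15 = 349.40 K.

349.40 K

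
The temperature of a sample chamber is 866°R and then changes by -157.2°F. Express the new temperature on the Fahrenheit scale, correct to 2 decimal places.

249.13°F

Initial temperature in Celsius: (866 - 491.67) × 5/9 = 207.9611°C.
The 157.2°F change is an interval, so only the factor 5/9 applies: -157.2 × 5/9 = -87.3333°C.
Final Celsius temperature: 207.9611 - 87.3333 = 120.6278°C.
In Fahrenheit: 120.6278 × 1.8 + 32 = 249.13°F.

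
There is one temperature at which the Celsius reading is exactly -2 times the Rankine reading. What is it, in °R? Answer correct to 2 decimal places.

Let R be the Rankine reading. The Celsius reading is C = 5/9·R - 273.15.
Require C = -2·R: 5/9·R - 273.15 = -2·R.
(23/9)·R = 273.15  ⇒  R = 106.88.

106.88°R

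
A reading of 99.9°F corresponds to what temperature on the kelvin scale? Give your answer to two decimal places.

In Celsius: (99.9 - 32) × 5/9 = 37.7222°C.
In kelvin: 37.7222 + 273.15 = 310.87 K.

310.87 K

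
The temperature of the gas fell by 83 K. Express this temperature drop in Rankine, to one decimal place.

149.4°R

For a temperature interval the offset drops out; only the factor 1.8 applies.
83 × 1.8 = 149.4.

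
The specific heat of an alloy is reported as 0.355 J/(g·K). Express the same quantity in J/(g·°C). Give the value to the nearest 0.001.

0.355 J/(g·°C)

The quantity depends on a temperature interval, so only the ratio of degree sizes applies; the offset between the scales is irrelevant.
A change of 1°C is a change of 1 K, so per °C the value is 0.355 × 1 = 0.355.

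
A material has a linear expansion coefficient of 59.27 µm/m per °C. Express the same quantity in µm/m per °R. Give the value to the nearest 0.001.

Since only a temperature interval is involved, the additive offset between the scales drops out.
A change of 1°R is a change of 5/9°C, so per °R the value is 59.27 × 5/9 = 32.928.

32.928 µm/m per °R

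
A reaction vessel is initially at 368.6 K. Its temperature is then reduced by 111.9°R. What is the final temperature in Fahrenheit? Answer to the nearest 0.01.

91.91°F

Initial temperature in Celsius: 368.6 - 273.15 = 95.4500°C.
The 111.9°R change is an interval, so only the factor 5/9 applies: -111.9 × 5/9 = -62.1667°C.
Final Celsius temperature: 95.4500 - 62.1667 = 33.2833°C.
In Fahrenheit: 33.2833 × 1.8 + 32 = 91.91°F.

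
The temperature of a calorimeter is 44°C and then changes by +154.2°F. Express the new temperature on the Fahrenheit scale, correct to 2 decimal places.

265.40°F

The 154.2°F change is an interval, so only the factor 5/9 applies: +154.2 × 5/9 = +85.6667°C.
Final Celsius temperature: 44.0000 + 85.6667 = 129.6667°C.
In Fahrenheit: 129.6667 × 1.8 + 32 = 265.40°F.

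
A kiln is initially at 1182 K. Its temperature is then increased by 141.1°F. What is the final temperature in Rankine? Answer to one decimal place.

2268.7°R

Initial temperature in Celsius: 1182 - 273.15 = 908.8500°C.
The 141.1°F change is an interval, so only the factor 5/9 applies: +141.1 × 5/9 = +78.3889°C.
Final Celsius temperature: 908.8500 + 78.3889 = 987.2389°C.
In Rankine: 987.2389 × 1.8 + 491.67 = 2268.7°R.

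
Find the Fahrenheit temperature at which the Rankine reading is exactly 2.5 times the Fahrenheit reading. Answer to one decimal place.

Let F be the Fahrenheit reading. The Rankine reading is R = 1·F + 459.67.
Require R = 2.5·F: 1·F + 459.67 = 2.5·F.
(-1.5)·F = -459.67  ⇒  F = 306.4.

306.4°F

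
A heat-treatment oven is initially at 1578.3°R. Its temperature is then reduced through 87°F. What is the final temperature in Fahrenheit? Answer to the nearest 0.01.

1031.63°F

Initial temperature in Celsius: (1578.3 - 491.67) × 5/9 = 603.6833°C.
The 87°F change is an interval, so only the factor 5/9 applies: -87 × 5/9 = -48.3333°C.
Final Celsius temperature: 603.6833 - 48.3333 = 555.3500°C.
In Fahrenheit: 555.3500 × 1.8 + 32 = 1031.63°F.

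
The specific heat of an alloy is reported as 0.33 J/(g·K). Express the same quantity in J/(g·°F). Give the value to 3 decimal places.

0.183 J/(g·°F)

The quantity depends on a temperature interval, so only the ratio of degree sizes applies; the offset between the scales is irrelevant.
A change of 1°F is a change of 5/9 K, so per °F the value is 0.33 × 5/9 = 0.183.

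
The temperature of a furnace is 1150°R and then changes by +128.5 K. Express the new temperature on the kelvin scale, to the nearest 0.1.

Initial temperature in Celsius: (1150 - 491.67) × 5/9 = 365.7389°C.
The 128.5 K change is an interval; Kelvin and Celsius degrees are the same size, so ΔC = +128.5°C.
Final Celsius temperature: 365.7389 + 128.5000 = 494.2389°C.
In kelvin: 494.2389 + 273.15 = 767.4 K.

767.4 K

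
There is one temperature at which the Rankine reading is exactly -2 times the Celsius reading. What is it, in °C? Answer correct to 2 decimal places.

-129.39°C

Let C be the Celsius reading. The Rankine reading is R = 1.8·C + 491.67.
Require R = -2·C: 1.8·C + 491.67 = -2·C.
(3.8)·C = -491.67  ⇒  C = -129.39.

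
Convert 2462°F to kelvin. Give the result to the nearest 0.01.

In Celsius: (2462 - 32) × 5/9 = 1350.0000°C.
In kelvin: 1350.0000 + 273.15 = 1623.15 K.

1623.15 K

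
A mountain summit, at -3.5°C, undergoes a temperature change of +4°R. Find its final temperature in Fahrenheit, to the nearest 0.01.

29.70°F

The 4°R change is an interval, so only the factor 5/9 applies: +4 × 5/9 = +2.2222°C.
Final Celsius temperature: -3.5000 + 2.2222 = -1.2778°C.
In Fahrenheit: -1.2778 × 1.8 + 32 = 29.70°F.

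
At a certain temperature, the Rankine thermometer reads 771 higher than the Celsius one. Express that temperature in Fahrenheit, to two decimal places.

Let x be the Celsius reading; then the Rankine reading is 1.8·x + 491.67.
(1.8·x + 491.67) - x = 771  ⇒  (0.8)·x = 279.33  ⇒  x = 349.1625°C.
In Fahrenheit: 349.1625 × 1.8 + 32 = 660.49°F.

660.49°F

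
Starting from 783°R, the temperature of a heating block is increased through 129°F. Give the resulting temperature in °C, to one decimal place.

Initial temperature in Celsius: (783 - 491.67) × 5/9 = 161.8500°C.
The 129°F change is an interval, so only the factor 5/9 applies: +129 × 5/9 = +71.6667°C.
Final Celsius temperature: 161.8500 + 71.6667 = 233.5167°C.

233.5°C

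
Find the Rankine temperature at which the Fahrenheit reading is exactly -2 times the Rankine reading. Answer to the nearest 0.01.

153.22°R

Let R be the Rankine reading. The Fahrenheit reading is F = 1·R - 459.67.
Require F = -2·R: 1·R - 459.67 = -2·R.
(3)·R = 459.67  ⇒  R = 153.22.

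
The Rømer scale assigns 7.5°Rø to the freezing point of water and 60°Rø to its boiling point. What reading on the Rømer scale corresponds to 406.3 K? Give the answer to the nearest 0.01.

First in Celsius: 406.3 - 273.15 = 133.1500°C.
Linearly onto the Rømer scale: 7.5 + (133.1500 / 100) × (60 - 7.5) = 77.40°Rø.

77.40°Rø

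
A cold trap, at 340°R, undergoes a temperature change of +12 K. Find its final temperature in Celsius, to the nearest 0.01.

Initial temperature in Celsius: (340 - 491.67) × 5/9 = -84.2611°C.
The 12 K change is an interval; Kelvin and Celsius degrees are the same size, so ΔC = +12°C.
Final Celsius temperature: -84.2611 + 12.0000 = -72.2611°C.

-72.26°C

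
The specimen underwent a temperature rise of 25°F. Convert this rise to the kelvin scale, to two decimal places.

Only the scale ratio 5/9 matters for a change in temperature.
25 × 5/9 = 13.89.

13.89 K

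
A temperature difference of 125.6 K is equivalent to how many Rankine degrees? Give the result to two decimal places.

Only the scale ratio 1.8 matters for a change in temperature.
125.6 × 1.8 = 226.08.

226.08°R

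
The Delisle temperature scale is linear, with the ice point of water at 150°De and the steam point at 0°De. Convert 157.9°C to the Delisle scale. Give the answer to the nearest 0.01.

Linearly onto the Delisle scale: 150 + (157.9000 / 100) × (0 - 150) = -86.85°De.

-86.85°De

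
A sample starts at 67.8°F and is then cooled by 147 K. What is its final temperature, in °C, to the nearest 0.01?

-127.11°C

Initial temperature in Celsius: (67.8 - 32) × 5/9 = 19.8889°C.
The 147 K change is an interval; Kelvin and Celsius degrees are the same size, so ΔC = -147°C.
Final Celsius temperature: 19.8889 - 147.0000 = -127.1111°C.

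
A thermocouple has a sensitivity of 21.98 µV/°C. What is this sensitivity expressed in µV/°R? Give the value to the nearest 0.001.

The quantity depends on a temperature interval, so only the ratio of degree sizes applies; the offset between the scales is irrelevant.
A change of 1°R is a change of 5/9°C, so per °R the value is 21.98 × 5/9 = 12.211.

12.211 µV/°R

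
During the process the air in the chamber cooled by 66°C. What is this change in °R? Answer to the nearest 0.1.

An interval of 1°C corresponds to 1.8°R.
66 × 1.8 = 118.8.

118.8°R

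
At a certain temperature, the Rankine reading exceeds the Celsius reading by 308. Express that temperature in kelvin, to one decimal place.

Let x be the Rankine reading; then the Celsius reading is 5/9·x - 273.15.
(5/9·x - 273.15) - x = -308  ⇒  (-4/9)·x = -34.85  ⇒  x = 78.4125°R.
In Celsius: (78.4125 - 491.67) × 5/9 = -229.5875°C.
In kelvin: -229.5875 + 273.15 = 43.6 K.

43.6 K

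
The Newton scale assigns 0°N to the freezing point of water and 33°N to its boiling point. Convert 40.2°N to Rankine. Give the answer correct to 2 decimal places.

710.94°R

Linear interpolation between the fixed points: C = (40.2 - 0) × 100 / (33 - 0) = 121.8182°C.
Then 121.8182 × 1.8 + 491.67 = 710.94°R.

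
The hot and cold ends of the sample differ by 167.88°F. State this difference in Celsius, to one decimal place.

93.3°C

For a temperature interval the offset drops out; only the factor 5/9 applies.
167.88 × 5/9 = 93.3.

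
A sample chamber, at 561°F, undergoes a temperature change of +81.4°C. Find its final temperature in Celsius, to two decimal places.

Initial temperature in Celsius: (561 - 32) × 5/9 = 293.8889°C.
Final Celsius temperature: 293.8889 + 81.4000 = 375.2889°C.

375.29°C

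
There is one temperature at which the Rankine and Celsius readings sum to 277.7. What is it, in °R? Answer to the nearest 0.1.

354.1°R

Let R be the Rankine reading. The Celsius reading is C = 5/9·R - 273.15.
Require R + C = 277.7: (14/9)·R - 273.15 = 277.7.
R = (277.7 + 273.15) / (14/9) = 354.1.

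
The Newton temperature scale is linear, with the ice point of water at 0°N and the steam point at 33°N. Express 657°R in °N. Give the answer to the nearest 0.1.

First in Celsius: (657 - 491.67) × 5/9 = 91.8500°C.
Linearly onto the Newton scale: 0 + (91.8500 / 100) × (33 - 0) = 30.3°N.

30.3°N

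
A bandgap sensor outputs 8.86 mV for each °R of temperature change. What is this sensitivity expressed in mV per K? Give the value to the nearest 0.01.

15.95 mV per K

The quantity depends on a temperature interval, so only the ratio of degree sizes applies; the offset between the scales is irrelevant.
A change of 1 K is a change of 1.8°R, so per K the value is 8.86 × 1.8 = 15.95.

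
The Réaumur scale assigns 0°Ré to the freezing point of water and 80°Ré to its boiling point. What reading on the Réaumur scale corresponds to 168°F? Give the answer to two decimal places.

First in Celsius: (168 - 32) × 5/9 = 75.5556°C.
Linearly onto the Réaumur scale: 0 + (75.5556 / 100) × (80 - 0) = 60.44°Ré.

60.44°Ré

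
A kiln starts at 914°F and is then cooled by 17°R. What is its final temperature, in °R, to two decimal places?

Initial temperature in Celsius: (914 - 32) × 5/9 = 490.0000°C.
The 17°R change is an interval, so only the factor 5/9 applies: -17 × 5/9 = -9.4444°C.
Final Celsius temperature: 490.0000 - 9.4444 = 480.5556°C.
In Rankine: 480.5556 × 1.8 + 491.67 = 1356.67°R.

1356.67°R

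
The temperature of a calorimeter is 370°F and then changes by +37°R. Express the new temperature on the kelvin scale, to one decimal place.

481.5 K

Initial temperature in Celsius: (370 - 32) × 5/9 = 187.7778°C.
The 37°R change is an interval, so only the factor 5/9 applies: +37 × 5/9 = +20.5556°C.
Final Celsius temperature: 187.7778 + 20.5556 = 208.3333°C.
In kelvin: 208.3333 + 273.15 = 481.5 K.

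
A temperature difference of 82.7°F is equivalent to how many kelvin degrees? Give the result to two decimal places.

An interval of 1°F corresponds to 5/9 K.
82.7 × 5/9 = 45.94.

45.94 K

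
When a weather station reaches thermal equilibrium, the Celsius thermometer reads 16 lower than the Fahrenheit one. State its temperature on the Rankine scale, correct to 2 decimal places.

Let x be the Fahrenheit reading; then the Celsius reading is 5/9·x - 17.7778.
(5/9·x - 17.7778) - x = -16  ⇒  (-4/9)·x = 16/9  ⇒  x = -4.0000°F.
In Celsius: (-4 - 32) × 5/9 = -20.0000°C.
In Rankine: -20.0000 × 1.8 + 491.67 = 455.67°R.

455.67°R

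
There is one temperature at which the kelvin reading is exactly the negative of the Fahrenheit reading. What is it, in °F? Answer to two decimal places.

-164.17°F

Let F be the Fahrenheit reading. The kelvin reading is K = 5/9·F + 255.372.
Require K = -1·F: 5/9·F + 255.372 = -1·F.
(14/9)·F = -255.372  ⇒  F = -164.17.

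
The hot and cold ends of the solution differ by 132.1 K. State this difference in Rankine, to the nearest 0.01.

For a temperature interval the offset drops out; only the factor 1.8 applies.
132.1 × 1.8 = 237.78.

237.78°R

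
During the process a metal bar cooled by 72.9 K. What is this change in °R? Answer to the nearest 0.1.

131.2°R

For a temperature interval the offset drops out; only the factor 1.8 applies.
72.9 × 1.8 = 131.2.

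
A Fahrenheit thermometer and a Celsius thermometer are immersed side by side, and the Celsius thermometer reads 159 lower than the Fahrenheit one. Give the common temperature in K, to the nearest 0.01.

Let x be the Fahrenheit reading; then the Celsius reading is 5/9·x - 17.7778.
(5/9·x - 17.7778) - x = -159  ⇒  (-4/9)·x = -141.222  ⇒  x = 317.7500°F.
In Celsius: (317.75 - 32) × 5/9 = 158.7500°C.
In kelvin: 158.7500 + 273.15 = 431.90 K.

431.90 K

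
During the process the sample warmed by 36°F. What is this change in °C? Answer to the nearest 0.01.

20.00°C

Only the scale ratio 5/9 matters for a change in temperature.
36 × 5/9 = 20.00.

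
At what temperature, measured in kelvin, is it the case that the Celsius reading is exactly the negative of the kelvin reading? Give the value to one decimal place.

Let K be the kelvin reading. The Celsius reading is C = 1·K - 273.15.
Require C = -1·K: 1·K - 273.15 = -1·K.
(2)·K = 273.15  ⇒  K = 136.6.

136.6 K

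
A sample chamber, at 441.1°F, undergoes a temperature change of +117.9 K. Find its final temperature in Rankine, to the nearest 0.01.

Initial temperature in Celsius: (441.1 - 32) × 5/9 = 227.2778°C.
The 117.9 K change is an interval; Kelvin and Celsius degrees are the same size, so ΔC = +117.9°C.
Final Celsius temperature: 227.2778 + 117.9000 = 345.1778°C.
In Rankine: 345.1778 × 1.8 + 491.67 = 1112.99°R.

1112.99°R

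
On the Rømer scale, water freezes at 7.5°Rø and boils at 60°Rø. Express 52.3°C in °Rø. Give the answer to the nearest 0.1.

35.0°Rø

Linearly onto the Rømer scale: 7.5 + (52.3000 / 100) × (60 - 7.5) = 35.0°Rø.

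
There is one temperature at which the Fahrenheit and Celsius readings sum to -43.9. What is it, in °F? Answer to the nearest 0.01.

-16.79°F

Let F be the Fahrenheit reading. The Celsius reading is C = 5/9·F - 17.7778.
Require F + C = -43.9: (14/9)·F - 17.7778 = -43.9.
F = (-43.9 + 17.7778) / (14/9) = -16.79.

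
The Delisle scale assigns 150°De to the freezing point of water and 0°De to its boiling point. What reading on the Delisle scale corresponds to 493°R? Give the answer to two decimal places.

148.89°De

First in Celsius: (493 - 491.67) × 5/9 = 0.7389°C.
Linearly onto the Delisle scale: 150 + (0.7389 / 100) × (0 - 150) = 148.89°De.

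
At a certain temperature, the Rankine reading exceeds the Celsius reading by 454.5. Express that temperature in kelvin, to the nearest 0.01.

Let x be the Rankine reading; then the Celsius reading is 5/9·x - 273.15.
(5/9·x - 273.15) - x = -454.5  ⇒  (-4/9)·x = -181.35  ⇒  x = 408.0375°R.
In Celsius: (408.0375 - 491.67) × 5/9 = -46.4625°C.
In kelvin: -46.4625 + 273.15 = 226.69 K.

226.69 K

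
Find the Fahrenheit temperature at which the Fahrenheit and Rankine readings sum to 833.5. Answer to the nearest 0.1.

186.9°F

Let F be the Fahrenheit reading. The Rankine reading is R = 1·F + 459.67.
Require F + R = 833.5: (2)·F + 459.67 = 833.5.
F = (833.5 - 459.67) / (2) = 186.9.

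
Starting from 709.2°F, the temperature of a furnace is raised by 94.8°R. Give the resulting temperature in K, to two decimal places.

Initial temperature in Celsius: (709.2 - 32) × 5/9 = 376.2222°C.
The 94.8°R change is an interval, so only the factor 5/9 applies: +94.8 × 5/9 = +52.6667°C.
Final Celsius temperature: 376.2222 + 52.6667 = 428.8889°C.
In kelvin: 428.8889 + 273.15 = 702.04 K.

702.04 K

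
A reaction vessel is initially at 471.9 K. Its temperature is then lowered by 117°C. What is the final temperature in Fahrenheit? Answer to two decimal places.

179.15°F

Initial temperature in Celsius: 471.9 - 273.15 = 198.7500°C.
Final Celsius temperature: 198.7500 - 117.0000 = 81.7500°C.
In Fahrenheit: 81.7500 × 1.8 + 32 = 179.15°F.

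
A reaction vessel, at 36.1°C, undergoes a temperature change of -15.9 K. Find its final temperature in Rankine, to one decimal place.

The 15.9 K change is an interval; Kelvin and Celsius degrees are the same size, so ΔC = -15.9°C.
Final Celsius temperature: 36.1000 - 15.9000 = 20.2000°C.
In Rankine: 20.2000 × 1.8 + 491.67 = 528.0°R.

528.0°R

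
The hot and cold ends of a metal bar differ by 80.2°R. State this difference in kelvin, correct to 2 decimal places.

For a temperature interval the offset drops out; only the factor 5/9 applies.
80.2 × 5/9 = 44.56.

44.56 K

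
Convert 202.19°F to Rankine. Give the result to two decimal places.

In Celsius: (202.19 - 32) × 5/9 = 94.5500°C.
In Rankine: 94.5500 × 1.8 + 491.67 = 661.86°R.

661.86°R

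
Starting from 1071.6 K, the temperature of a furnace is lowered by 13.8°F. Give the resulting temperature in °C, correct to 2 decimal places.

790.78°C

Initial temperature in Celsius: 1071.6 - 273.15 = 798.4500°C.
The 13.8°F change is an interval, so only the factor 5/9 applies: -13.8 × 5/9 = -7.6667°C.
Final Celsius temperature: 798.4500 - 7.6667 = 790.7833°C.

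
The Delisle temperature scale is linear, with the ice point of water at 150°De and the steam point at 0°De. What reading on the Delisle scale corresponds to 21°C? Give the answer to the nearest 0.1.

Linearly onto the Delisle scale: 150 + (21.0000 / 100) × (0 - 150) = 118.5°De.

118.5°De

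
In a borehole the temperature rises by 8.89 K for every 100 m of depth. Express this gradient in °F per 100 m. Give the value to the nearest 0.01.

16.00 °F/100 m

Since only a temperature interval is involved, the additive offset between the scales drops out.
A change of 1 K is a change of 1.8°F, so 8.89 × 1.8 = 16.00.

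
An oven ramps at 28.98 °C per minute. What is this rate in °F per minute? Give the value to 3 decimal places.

52.164 °F/minute

Since only a temperature interval is involved, the additive offset between the scales drops out.
A change of 1°C is a change of 1.8°F, so 28.98 × 1.8 = 52.164.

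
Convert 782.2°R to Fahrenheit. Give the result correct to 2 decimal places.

322.53°F

In Celsius: (782.2 - 491.67) × 5/9 = 161.4056°C.
In Fahrenheit: 161.4056 × 1.8 + 32 = 322.53°F.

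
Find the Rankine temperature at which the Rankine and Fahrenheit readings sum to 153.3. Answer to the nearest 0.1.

Let R be the Rankine reading. The Fahrenheit reading is F = 1·R - 459.67.
Require R + F = 153.3: (2)·R - 459.67 = 153.3.
R = (153.3 + 459.67) / (2) = 306.5.

306.5°R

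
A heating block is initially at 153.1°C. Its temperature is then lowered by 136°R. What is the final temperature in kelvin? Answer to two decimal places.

The 136°R change is an interval, so only the factor 5/9 applies: -136 × 5/9 = -75.5556°C.
Final Celsius temperature: 153.1000 - 75.5556 = 77.5444°C.
In kelvin: 77.5444 + 273.15 = 350.69 K.

350.69 K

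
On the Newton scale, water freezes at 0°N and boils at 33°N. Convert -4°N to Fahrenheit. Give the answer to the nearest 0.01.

10.18°F

Linear interpolation between the fixed points: C = (-4 - 0) × 100 / (33 - 0) = -12.1212°C.
Then -12.1212 × 1.8 + 32 = 10.18°F.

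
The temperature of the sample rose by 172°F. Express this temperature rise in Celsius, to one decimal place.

95.6°C

An interval of 1°F corresponds to 5/9°C.
172 × 5/9 = 95.6.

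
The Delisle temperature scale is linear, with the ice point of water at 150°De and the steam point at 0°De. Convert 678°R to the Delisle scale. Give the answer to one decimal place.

-5.3°De

First in Celsius: (678 - 491.67) × 5/9 = 103.5167°C.
Linearly onto the Delisle scale: 150 + (103.5167 / 100) × (0 - 150) = -5.3°De.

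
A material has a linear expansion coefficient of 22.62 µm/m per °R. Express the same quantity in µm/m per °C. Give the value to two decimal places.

40.72 µm/m per °C

The quantity depends on a temperature interval, so only the ratio of degree sizes applies; the offset between the scales is irrelevant.
A change of 1°C is a change of 1.8°R, so per °C the value is 22.62 × 1.8 = 40.72.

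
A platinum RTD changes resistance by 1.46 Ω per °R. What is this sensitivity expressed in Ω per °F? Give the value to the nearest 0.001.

1.460 Ω per °F

Since only a temperature interval is involved, the additive offset between the scales drops out.
A change of 1°F is a change of 1°R, so per °F the value is 1.46 × 1 = 1.460.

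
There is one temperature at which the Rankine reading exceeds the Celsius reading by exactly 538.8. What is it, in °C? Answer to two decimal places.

58.91°C

Let C be the Celsius reading. The Rankine reading is R = 1.8·C + 491.67.
Require R - C = 538.8: (0.8)·C + 491.67 = 538.8.
C = (538.8 - 491.67) / (0.8) = 58.91.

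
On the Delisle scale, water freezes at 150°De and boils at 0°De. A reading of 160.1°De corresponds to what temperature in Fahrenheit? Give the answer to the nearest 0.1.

19.9°F

Linear interpolation between the fixed points: C = (160.1 - 150) × 100 / (0 - 150) = -6.7333°C.
Then -6.7333 × 1.8 + 32 = 19.9°F.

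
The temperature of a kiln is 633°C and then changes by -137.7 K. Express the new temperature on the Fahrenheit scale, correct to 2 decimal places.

The 137.7 K change is an interval; Kelvin and Celsius degrees are the same size, so ΔC = -137.7°C.
Final Celsius temperature: 633.0000 - 137.7000 = 495.3000°C.
In Fahrenheit: 495.3000 × 1.8 + 32 = 923.54°F.

923.54°F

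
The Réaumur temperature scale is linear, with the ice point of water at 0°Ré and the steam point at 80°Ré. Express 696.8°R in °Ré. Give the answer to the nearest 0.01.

First in Celsius: (696.8 - 491.67) × 5/9 = 113.9611°C.
Linearly onto the Réaumur scale: 0 + (113.9611 / 100) × (80 - 0) = 91.17°Ré.

91.17°Ré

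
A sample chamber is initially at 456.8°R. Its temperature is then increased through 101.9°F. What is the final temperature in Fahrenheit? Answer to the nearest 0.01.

Initial temperature in Celsius: (456.8 - 491.67) × 5/9 = -19.3722°C.
The 101.9°F change is an interval, so only the factor 5/9 applies: +101.9 × 5/9 = +56.6111°C.
Final Celsius temperature: -19.3722 + 56.6111 = 37.2389°C.
In Fahrenheit: 37.2389 × 1.8 + 32 = 99.03°F.

99.03°F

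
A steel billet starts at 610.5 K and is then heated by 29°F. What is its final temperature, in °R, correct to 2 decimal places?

1127.90°R

Initial temperature in Celsius: 610.5 - 273.15 = 337.3500°C.
The 29°F change is an interval, so only the factor 5/9 applies: +29 × 5/9 = +16.1111°C.
Final Celsius temperature: 337.3500 + 16.1111 = 353.4611°C.
In Rankine: 353.4611 × 1.8 + 491.67 = 1127.90°R.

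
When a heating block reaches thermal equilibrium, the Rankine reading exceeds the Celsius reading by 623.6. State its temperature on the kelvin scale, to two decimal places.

438.06 K

Let x be the Celsius reading; then the Rankine reading is 1.8·x + 491.67.
(1.8·x + 491.67) - x = 623.6  ⇒  (0.8)·x = 131.93  ⇒  x = 164.9125°C.
In kelvin: 164.9125 + 273.15 = 438.06 K.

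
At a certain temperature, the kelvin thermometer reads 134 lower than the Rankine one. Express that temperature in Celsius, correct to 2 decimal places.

-105.65°C

Let x be the Rankine reading; then the kelvin reading is 5/9·x.
(5/9·x) - x = -134  ⇒  (-4/9)·x = -134  ⇒  x = 301.5000°R.
In Celsius: (301.5 - 491.67) × 5/9 = -105.65°C.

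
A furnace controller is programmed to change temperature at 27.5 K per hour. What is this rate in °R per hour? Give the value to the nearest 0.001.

49.500 °R/hour

The quantity depends on a temperature interval, so only the ratio of degree sizes applies; the offset between the scales is irrelevant.
A change of 1 K is a change of 1.8°R, so 27.5 × 1.8 = 49.500.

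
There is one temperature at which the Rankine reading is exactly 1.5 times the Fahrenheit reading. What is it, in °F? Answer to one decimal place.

919.3°F

Let F be the Fahrenheit reading. The Rankine reading is R = 1·F + 459.67.
Require R = 1.5·F: 1·F + 459.67 = 1.5·F.
(-0.5)·F = -459.67  ⇒  F = 919.3.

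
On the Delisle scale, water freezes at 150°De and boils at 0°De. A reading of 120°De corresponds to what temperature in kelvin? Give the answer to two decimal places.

Linear interpolation between the fixed points: C = (120 - 150) × 100 / (0 - 150) = 20.0000°C.
Then 20.0000 + 273.15 = 293.15 K.

293.15 K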